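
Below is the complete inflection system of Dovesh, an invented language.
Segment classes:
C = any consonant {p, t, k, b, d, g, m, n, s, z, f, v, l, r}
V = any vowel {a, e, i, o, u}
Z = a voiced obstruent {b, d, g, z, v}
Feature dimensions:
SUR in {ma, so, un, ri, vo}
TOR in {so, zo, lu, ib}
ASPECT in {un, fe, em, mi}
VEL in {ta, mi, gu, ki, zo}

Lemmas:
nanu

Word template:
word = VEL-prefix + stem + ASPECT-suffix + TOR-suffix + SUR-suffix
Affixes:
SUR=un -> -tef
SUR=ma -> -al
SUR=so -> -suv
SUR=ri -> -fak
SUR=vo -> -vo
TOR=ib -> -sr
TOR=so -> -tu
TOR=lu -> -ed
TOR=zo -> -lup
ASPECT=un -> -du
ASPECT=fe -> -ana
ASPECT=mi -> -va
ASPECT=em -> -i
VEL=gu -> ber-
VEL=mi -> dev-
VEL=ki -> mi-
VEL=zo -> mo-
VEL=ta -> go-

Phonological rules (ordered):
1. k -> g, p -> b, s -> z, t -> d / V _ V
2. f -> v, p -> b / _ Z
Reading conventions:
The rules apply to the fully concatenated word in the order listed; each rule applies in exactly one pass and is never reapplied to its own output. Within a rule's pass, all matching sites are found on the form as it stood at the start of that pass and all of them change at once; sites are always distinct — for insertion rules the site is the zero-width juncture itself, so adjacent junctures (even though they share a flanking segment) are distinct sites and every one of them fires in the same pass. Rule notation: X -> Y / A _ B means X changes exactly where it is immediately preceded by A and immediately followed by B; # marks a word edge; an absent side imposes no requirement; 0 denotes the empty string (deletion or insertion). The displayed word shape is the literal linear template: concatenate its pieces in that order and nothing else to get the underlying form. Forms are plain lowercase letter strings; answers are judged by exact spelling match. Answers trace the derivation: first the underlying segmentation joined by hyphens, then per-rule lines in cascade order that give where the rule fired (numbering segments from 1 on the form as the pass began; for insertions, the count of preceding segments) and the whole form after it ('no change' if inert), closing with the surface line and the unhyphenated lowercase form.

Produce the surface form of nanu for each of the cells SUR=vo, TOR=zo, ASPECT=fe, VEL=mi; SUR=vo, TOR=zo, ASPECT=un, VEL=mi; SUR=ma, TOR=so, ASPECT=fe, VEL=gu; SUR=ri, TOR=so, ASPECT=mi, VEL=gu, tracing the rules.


cell SUR=vo, TOR=zo, ASPECT=fe, VEL=mi:
underlying: dev-nanu-ana-lup-vo
1. k -> g, p -> b, s -> z, t -> d / V _ V: no change
2. f -> v, p -> b / _ Z: fires at position(s) 13: devnanuanalubvo
surface: devnanuanalubvo

cell SUR=vo, TOR=zo, ASPECT=un, VEL=mi:
underlying: dev-nanu-du-lup-vo
1. k -> g, p -> b, s -> z, t -> d / V _ V: no change
2. f -> v, p -> b / _ Z: fires at position(s) 12: devnanudulubvo
surface: devnanudulubvo

cell SUR=ma, TOR=so, ASPECT=fe, VEL=gu:
underlying: ber-nanu-ana-tu-al
1. k -> g, p -> b, s -> z, t -> d / V _ V: fires at position(s) 11: bernanuanadual
2. f -> v, p -> b / _ Z: no change
surface: bernanuanadual

cell SUR=ri, TOR=so, ASPECT=mi, VEL=gu:
underlying: ber-nanu-va-tu-fak
1. k -> g, p -> b, s -> z, t -> d / V _ V: fires at position(s) 10: bernanuvadufak
2. f -> v, p -> b / _ Z: no change
surface: bernanuvadufak


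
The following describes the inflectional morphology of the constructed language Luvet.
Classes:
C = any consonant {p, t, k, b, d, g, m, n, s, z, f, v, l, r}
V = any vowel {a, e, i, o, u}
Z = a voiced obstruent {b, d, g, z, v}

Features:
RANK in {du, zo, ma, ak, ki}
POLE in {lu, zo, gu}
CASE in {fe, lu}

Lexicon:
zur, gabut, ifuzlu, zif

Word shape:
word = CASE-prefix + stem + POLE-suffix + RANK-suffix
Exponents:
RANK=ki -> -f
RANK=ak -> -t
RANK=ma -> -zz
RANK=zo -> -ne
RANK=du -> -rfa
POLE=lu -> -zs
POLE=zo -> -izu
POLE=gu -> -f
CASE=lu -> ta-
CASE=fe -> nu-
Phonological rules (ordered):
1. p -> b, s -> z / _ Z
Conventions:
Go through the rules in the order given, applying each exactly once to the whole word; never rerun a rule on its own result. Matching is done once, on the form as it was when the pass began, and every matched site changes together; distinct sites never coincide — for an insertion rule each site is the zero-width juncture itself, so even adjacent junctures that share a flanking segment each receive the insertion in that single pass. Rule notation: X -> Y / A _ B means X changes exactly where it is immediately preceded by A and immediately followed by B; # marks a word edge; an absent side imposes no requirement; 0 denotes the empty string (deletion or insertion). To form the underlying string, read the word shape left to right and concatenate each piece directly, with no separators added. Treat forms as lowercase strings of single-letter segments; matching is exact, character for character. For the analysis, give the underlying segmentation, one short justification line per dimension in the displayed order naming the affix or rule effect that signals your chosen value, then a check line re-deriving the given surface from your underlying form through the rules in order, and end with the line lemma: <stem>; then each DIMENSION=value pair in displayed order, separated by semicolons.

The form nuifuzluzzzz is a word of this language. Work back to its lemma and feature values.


underlying: nu-ifuzlu-zs-zz
RANK=ma - signalled by the affix -zz
POLE=lu - signalled by the affix -zs
CASE=fe - signalled by the affix nu-
check: nuifuzluzszz -> nuifuzluzzzz
lemma: ifuzlu; RANK=ma; POLE=lu; CASE=fe


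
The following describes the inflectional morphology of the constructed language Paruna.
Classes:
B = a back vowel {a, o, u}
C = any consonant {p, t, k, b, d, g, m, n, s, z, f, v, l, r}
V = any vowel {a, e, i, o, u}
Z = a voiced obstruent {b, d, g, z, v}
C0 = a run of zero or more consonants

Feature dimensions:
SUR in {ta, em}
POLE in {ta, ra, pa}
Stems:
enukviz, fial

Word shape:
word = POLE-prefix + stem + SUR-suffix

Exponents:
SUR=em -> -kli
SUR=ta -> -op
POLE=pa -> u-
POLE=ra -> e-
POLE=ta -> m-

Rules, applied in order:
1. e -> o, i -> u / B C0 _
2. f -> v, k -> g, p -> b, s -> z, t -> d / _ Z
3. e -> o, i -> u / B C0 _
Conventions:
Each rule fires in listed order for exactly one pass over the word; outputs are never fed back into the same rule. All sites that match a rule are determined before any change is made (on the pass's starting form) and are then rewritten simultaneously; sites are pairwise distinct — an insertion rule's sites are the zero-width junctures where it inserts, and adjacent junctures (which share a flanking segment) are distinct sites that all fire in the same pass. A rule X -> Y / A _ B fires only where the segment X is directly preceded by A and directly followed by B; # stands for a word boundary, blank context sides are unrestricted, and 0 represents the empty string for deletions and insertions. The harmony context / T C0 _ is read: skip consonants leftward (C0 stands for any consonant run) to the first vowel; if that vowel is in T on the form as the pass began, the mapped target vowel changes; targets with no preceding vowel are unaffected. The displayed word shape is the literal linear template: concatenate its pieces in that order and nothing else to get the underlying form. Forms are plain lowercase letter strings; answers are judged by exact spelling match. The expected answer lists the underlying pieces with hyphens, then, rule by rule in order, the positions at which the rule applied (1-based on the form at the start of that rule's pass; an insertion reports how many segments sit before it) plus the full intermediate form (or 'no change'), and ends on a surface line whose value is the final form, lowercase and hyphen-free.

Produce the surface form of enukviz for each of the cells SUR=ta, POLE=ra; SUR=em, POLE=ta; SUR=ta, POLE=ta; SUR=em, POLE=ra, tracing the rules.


cell SUR=ta, POLE=ra:
underlying: e-enukviz-op
1. e -> o, i -> u / B C0 _: fires at position(s) 7: eenukvuzop
2. f -> v, k -> g, p -> b, s -> z, t -> d / _ Z: fires at position(s) 5: eenugvuzop
3. e -> o, i -> u / B C0 _: no change
surface: eenugvuzop

cell SUR=em, POLE=ta:
underlying: m-enukviz-kli
1. e -> o, i -> u / B C0 _: fires at position(s) 7: menukvuzkli
2. f -> v, k -> g, p -> b, s -> z, t -> d / _ Z: fires at position(s) 5: menugvuzkli
3. e -> o, i -> u / B C0 _: fires at position(s) 11: menugvuzklu
surface: menugvuzklu

cell SUR=ta, POLE=ta:
underlying: m-enukviz-op
1. e -> o, i -> u / B C0 _: fires at position(s) 7: menukvuzop
2. f -> v, k -> g, p -> b, s -> z, t -> d / _ Z: fires at position(s) 5: menugvuzop
3. e -> o, i -> u / B C0 _: no change
surface: menugvuzop

cell SUR=em, POLE=ra:
underlying: e-enukviz-kli
1. e -> o, i -> u / B C0 _: fires at position(s) 7: eenukvuzkli
2. f -> v, k -> g, p -> b, s -> z, t -> d / _ Z: fires at position(s) 5: eenugvuzkli
3. e -> o, i -> u / B C0 _: fires at position(s) 11: eenugvuzklu
surface: eenugvuzklu


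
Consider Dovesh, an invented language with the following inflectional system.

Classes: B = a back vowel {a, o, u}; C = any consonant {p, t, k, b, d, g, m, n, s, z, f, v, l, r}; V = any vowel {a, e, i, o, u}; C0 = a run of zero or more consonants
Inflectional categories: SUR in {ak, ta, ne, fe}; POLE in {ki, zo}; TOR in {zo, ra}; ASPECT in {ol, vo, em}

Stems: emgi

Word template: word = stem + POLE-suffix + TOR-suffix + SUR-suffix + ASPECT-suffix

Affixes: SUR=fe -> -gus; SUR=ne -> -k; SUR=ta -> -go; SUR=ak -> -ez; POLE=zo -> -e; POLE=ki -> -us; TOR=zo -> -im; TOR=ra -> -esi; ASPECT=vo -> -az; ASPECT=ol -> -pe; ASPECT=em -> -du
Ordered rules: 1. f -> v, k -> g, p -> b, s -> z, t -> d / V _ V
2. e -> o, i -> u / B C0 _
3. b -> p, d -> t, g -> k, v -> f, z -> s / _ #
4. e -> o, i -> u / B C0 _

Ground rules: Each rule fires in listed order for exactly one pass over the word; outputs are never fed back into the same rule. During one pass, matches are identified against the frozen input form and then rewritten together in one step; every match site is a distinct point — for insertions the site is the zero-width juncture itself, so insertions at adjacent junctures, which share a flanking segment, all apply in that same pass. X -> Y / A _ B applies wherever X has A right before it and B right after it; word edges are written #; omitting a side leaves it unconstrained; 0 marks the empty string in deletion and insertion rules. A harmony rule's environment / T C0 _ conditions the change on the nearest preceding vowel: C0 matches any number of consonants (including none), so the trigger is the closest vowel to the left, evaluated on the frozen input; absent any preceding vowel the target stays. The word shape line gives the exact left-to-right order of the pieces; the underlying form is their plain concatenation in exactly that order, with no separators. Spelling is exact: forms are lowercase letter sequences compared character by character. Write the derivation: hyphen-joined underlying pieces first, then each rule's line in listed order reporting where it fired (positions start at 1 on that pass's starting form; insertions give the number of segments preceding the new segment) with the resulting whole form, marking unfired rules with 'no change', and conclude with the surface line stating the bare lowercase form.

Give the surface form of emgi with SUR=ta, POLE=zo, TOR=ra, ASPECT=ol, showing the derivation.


underlying: emgi-e-esi-go-pe
1. f -> v, k -> g, p -> b, s -> z, t -> d / V _ V: fires at position(s) 7, 11: emgieezigobe
2. e -> o, i -> u / B C0 _: fires at position(s) 12: emgieezigobo
3. b -> p, d -> t, g -> k, v -> f, z -> s / _ #: no change
4. e -> o, i -> u / B C0 _: no change
surface: emgieezigobo


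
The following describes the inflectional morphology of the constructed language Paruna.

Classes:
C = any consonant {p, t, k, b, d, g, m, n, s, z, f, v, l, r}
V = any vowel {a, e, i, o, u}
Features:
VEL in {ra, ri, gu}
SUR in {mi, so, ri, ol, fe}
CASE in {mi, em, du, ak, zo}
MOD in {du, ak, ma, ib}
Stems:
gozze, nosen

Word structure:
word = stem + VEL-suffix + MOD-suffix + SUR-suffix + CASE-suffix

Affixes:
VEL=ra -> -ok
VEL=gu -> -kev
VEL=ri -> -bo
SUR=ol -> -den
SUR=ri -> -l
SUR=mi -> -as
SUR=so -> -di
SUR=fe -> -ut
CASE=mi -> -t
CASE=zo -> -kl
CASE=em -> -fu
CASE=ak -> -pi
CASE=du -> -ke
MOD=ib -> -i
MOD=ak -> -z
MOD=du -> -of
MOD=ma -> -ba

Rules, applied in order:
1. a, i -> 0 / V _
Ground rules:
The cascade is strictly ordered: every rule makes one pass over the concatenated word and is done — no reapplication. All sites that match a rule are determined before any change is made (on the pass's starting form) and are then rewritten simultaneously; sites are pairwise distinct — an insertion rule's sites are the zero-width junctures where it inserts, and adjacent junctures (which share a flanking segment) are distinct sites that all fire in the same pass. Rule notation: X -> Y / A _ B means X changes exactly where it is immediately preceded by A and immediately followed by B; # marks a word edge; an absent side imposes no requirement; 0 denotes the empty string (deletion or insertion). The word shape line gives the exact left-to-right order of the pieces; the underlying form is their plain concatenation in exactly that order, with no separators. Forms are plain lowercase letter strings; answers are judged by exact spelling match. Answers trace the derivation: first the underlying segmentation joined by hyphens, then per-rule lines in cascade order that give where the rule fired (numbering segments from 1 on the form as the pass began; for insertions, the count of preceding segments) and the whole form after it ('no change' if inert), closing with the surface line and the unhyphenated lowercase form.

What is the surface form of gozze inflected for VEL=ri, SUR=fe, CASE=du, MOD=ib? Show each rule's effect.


underlying: gozze-bo-i-ut-ke
1. a, i -> 0 / V _: fires at position(s) 8: gozzeboutke
surface: gozzeboutke


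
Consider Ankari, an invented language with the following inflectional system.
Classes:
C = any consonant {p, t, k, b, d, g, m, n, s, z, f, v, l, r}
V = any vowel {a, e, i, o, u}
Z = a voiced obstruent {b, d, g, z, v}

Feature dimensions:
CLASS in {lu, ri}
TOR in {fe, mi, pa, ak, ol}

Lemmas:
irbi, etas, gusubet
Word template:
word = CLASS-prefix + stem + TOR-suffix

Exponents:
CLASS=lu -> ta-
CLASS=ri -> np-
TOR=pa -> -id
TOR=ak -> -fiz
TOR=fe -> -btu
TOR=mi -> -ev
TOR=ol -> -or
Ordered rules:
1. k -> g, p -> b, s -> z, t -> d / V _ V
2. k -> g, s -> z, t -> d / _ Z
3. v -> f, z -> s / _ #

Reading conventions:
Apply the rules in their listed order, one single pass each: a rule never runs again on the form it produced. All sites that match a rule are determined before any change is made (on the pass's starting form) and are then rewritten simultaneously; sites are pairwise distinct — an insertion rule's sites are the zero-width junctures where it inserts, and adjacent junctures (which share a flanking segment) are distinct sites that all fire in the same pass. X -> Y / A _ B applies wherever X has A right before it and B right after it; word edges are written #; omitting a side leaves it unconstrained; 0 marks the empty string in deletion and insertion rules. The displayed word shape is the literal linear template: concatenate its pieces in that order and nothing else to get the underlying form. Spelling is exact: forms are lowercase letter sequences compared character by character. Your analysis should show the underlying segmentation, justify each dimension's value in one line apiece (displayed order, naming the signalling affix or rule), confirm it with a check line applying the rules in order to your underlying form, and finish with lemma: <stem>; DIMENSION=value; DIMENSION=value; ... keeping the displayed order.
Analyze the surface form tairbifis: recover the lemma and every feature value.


underlying: ta-irbi-fiz
CLASS=lu - signalled by the affix ta-
TOR=ak - signalled by the affix -fiz
check: tairbifiz -> tairbifiz -> tairbifiz -> tairbifis
lemma: irbi; CLASS=lu; TOR=ak


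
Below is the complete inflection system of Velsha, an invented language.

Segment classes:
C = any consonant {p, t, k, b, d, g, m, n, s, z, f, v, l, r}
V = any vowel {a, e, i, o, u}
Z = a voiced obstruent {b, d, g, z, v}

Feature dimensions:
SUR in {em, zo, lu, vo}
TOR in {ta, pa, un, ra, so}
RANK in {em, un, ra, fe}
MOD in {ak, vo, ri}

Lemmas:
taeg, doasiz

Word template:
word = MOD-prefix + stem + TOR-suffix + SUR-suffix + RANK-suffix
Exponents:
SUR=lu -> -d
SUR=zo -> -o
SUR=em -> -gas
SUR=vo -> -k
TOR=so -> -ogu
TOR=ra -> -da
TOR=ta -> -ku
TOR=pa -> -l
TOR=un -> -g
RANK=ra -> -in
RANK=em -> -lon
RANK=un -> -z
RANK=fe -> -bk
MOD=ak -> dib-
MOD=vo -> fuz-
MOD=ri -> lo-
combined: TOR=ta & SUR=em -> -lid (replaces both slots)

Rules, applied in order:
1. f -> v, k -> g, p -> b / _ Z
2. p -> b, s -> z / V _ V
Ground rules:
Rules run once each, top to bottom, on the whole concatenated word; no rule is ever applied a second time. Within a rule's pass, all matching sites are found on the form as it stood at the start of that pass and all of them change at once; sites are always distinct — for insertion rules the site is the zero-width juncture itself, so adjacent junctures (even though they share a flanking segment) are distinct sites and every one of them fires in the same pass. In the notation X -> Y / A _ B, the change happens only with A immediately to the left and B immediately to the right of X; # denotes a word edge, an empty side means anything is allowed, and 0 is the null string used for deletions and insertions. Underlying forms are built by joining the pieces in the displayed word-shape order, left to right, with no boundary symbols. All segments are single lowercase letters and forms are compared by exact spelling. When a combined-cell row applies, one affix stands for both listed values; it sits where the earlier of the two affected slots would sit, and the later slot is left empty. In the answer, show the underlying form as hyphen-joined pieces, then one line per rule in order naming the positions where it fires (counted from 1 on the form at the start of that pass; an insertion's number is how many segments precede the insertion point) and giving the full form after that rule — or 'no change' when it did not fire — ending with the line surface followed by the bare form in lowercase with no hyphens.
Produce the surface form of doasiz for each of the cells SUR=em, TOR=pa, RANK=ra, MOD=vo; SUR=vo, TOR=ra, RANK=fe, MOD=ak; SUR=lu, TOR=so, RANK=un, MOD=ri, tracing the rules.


cell SUR=em, TOR=pa, RANK=ra, MOD=vo:
underlying: fuz-doasiz-l-gas-in
1. f -> v, k -> g, p -> b / _ Z: no change
2. p -> b, s -> z / V _ V: fires at position(s) 7, 13: fuzdoazizlgazin
surface: fuzdoazizlgazin

cell SUR=vo, TOR=ra, RANK=fe, MOD=ak:
underlying: dib-doasiz-da-k-bk
1. f -> v, k -> g, p -> b / _ Z: fires at position(s) 12: dibdoasizdagbk
2. p -> b, s -> z / V _ V: fires at position(s) 7: dibdoazizdagbk
surface: dibdoazizdagbk

cell SUR=lu, TOR=so, RANK=un, MOD=ri:
underlying: lo-doasiz-ogu-d-z
1. f -> v, k -> g, p -> b / _ Z: no change
2. p -> b, s -> z / V _ V: fires at position(s) 6: lodoazizogudz
surface: lodoazizogudz


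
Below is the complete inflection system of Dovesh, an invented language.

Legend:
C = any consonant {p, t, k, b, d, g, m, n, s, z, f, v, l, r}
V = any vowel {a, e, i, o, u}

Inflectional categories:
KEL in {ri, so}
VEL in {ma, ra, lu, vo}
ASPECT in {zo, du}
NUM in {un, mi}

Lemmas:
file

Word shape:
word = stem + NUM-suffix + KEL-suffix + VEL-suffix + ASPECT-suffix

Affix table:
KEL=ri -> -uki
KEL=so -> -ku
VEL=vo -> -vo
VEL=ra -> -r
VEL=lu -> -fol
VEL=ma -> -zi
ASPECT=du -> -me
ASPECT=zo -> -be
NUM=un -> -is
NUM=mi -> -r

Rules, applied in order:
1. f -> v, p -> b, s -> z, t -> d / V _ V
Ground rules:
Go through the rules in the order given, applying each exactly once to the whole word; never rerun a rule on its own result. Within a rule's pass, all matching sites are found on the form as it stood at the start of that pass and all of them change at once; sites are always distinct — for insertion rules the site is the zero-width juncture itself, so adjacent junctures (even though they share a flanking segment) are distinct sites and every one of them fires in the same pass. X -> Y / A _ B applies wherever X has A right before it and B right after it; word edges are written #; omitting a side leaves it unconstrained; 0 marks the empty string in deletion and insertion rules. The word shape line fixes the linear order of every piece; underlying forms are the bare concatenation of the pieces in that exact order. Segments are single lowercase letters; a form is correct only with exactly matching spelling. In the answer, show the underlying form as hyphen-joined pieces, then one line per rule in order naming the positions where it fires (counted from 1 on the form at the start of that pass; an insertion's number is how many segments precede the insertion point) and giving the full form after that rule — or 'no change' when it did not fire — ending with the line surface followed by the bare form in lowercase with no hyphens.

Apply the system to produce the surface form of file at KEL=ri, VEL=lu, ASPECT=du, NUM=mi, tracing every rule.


underlying: file-r-uki-fol-me
1. f -> v, p -> b, s -> z, t -> d / V _ V: fires at position(s) 9: filerukivolme
surface: filerukivolme


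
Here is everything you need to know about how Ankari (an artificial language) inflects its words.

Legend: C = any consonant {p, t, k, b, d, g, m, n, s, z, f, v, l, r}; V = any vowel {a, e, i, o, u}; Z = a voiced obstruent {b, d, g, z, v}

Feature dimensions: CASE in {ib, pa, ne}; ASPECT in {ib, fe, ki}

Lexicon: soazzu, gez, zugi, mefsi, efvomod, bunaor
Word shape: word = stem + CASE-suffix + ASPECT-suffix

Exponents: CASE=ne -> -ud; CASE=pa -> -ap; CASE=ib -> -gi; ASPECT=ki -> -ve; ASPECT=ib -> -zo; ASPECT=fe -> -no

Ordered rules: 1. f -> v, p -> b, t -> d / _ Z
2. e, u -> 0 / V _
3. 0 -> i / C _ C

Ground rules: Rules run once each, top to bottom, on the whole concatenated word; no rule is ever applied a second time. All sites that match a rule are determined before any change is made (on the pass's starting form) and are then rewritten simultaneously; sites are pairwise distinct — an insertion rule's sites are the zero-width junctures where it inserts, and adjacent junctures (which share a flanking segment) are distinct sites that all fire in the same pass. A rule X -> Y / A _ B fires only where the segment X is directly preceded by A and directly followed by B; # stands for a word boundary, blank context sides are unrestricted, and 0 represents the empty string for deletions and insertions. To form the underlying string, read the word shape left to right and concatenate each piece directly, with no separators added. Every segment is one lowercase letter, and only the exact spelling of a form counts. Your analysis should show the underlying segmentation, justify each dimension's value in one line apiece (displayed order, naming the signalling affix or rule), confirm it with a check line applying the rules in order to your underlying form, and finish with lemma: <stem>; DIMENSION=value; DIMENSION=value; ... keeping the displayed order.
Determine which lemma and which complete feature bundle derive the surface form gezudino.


underlying: gez-ud-no
CASE=ne - signalled by the affix -ud
ASPECT=fe - signalled by the affix -no
check: gezudno -> gezudno -> gezudno -> gezudino
lemma: gez; CASE=ne; ASPECT=fe


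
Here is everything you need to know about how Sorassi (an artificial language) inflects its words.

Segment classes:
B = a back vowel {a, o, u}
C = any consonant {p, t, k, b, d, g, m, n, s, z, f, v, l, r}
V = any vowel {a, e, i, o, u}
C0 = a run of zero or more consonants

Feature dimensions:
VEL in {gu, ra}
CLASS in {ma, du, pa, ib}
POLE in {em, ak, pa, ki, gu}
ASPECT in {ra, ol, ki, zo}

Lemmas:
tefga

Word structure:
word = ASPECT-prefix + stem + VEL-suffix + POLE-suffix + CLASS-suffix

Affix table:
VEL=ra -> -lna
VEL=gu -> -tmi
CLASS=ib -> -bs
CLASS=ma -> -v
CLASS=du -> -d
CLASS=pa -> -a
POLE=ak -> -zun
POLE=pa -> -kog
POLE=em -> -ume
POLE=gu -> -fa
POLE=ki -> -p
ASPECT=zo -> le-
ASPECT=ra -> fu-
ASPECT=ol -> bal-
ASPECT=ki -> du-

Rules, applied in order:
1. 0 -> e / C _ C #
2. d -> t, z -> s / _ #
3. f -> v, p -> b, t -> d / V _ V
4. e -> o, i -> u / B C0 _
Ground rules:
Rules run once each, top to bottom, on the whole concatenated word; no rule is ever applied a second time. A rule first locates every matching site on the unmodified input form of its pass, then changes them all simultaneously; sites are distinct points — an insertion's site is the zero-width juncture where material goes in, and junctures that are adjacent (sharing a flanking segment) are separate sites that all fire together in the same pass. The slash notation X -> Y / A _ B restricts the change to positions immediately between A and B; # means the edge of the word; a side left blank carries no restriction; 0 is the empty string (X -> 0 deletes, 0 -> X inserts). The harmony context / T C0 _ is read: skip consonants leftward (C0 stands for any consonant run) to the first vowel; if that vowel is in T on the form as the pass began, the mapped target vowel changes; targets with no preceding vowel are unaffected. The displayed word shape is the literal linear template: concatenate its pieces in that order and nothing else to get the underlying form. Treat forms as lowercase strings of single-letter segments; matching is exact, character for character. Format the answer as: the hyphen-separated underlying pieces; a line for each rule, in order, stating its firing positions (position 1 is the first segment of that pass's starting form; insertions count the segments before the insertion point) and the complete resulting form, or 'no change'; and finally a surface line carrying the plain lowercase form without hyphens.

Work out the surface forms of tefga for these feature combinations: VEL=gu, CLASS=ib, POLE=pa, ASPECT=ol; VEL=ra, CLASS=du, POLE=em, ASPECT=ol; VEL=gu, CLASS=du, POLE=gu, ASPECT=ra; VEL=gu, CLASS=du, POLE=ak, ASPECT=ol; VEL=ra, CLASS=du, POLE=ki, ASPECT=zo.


cell VEL=gu, CLASS=ib, POLE=pa, ASPECT=ol:
underlying: bal-tefga-tmi-kog-bs
1. 0 -> e / C _ C #: inserts after position(s) 15: baltefgatmikogbes
2. d -> t, z -> s / _ #: no change
3. f -> v, p -> b, t -> d / V _ V: no change
4. e -> o, i -> u / B C0 _: fires at position(s) 5, 11, 16: baltofgatmukogbos
surface: baltofgatmukogbos

cell VEL=ra, CLASS=du, POLE=em, ASPECT=ol:
underlying: bal-tefga-lna-ume-d
1. 0 -> e / C _ C #: no change
2. d -> t, z -> s / _ #: fires at position(s) 15: baltefgalnaumet
3. f -> v, p -> b, t -> d / V _ V: no change
4. e -> o, i -> u / B C0 _: fires at position(s) 5, 14: baltofgalnaumot
surface: baltofgalnaumot

cell VEL=gu, CLASS=du, POLE=gu, ASPECT=ra:
underlying: fu-tefga-tmi-fa-d
1. 0 -> e / C _ C #: no change
2. d -> t, z -> s / _ #: fires at position(s) 13: futefgatmifat
3. f -> v, p -> b, t -> d / V _ V: fires at position(s) 3, 11: fudefgatmivat
4. e -> o, i -> u / B C0 _: fires at position(s) 4, 10: fudofgatmuvat
surface: fudofgatmuvat

cell VEL=gu, CLASS=du, POLE=ak, ASPECT=ol:
underlying: bal-tefga-tmi-zun-d
1. 0 -> e / C _ C #: inserts after position(s) 14: baltefgatmizuned
2. d -> t, z -> s / _ #: fires at position(s) 16: baltefgatmizunet
3. f -> v, p -> b, t -> d / V _ V: no change
4. e -> o, i -> u / B C0 _: fires at position(s) 5, 11, 15: baltofgatmuzunot
surface: baltofgatmuzunot

cell VEL=ra, CLASS=du, POLE=ki, ASPECT=zo:
underlying: le-tefga-lna-p-d
1. 0 -> e / C _ C #: inserts after position(s) 11: letefgalnaped
2. d -> t, z -> s / _ #: fires at position(s) 13: letefgalnapet
3. f -> v, p -> b, t -> d / V _ V: fires at position(s) 3, 11: ledefgalnabet
4. e -> o, i -> u / B C0 _: fires at position(s) 12: ledefgalnabot
surface: ledefgalnabot


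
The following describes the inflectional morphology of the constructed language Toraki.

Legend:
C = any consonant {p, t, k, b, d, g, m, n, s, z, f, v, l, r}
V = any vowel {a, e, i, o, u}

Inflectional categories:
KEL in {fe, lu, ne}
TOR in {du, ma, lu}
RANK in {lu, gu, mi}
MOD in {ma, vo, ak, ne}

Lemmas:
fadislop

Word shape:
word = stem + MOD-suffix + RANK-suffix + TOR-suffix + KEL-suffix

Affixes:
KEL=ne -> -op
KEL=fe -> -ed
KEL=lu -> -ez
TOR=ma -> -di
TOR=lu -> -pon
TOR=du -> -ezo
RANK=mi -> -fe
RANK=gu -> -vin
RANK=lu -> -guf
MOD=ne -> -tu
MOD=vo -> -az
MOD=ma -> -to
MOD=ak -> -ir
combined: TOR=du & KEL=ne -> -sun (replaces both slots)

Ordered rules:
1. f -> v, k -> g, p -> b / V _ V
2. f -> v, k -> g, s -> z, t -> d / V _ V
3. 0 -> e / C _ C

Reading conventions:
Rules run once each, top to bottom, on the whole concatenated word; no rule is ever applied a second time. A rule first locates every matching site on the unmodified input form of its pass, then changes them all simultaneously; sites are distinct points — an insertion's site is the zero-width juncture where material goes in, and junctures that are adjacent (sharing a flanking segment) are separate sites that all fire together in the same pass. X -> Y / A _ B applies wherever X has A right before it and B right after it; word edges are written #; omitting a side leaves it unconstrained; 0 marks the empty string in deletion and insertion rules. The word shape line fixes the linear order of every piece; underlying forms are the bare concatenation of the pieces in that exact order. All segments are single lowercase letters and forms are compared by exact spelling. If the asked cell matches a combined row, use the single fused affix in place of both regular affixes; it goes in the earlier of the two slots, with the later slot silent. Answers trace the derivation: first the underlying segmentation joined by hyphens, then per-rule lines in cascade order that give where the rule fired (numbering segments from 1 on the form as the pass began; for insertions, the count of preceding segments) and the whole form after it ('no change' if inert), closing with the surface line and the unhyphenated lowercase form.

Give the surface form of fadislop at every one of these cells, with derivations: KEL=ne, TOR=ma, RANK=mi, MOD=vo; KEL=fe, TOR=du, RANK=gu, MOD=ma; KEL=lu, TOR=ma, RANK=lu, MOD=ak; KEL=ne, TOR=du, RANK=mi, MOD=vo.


cell KEL=ne, TOR=ma, RANK=mi, MOD=vo:
underlying: fadislop-az-fe-di-op
1. f -> v, k -> g, p -> b / V _ V: fires at position(s) 8: fadislobazfediop
2. f -> v, k -> g, s -> z, t -> d / V _ V: no change
3. 0 -> e / C _ C: inserts after position(s) 5, 10: fadiselobazefediop
surface: fadiselobazefediop

cell KEL=fe, TOR=du, RANK=gu, MOD=ma:
underlying: fadislop-to-vin-ezo-ed
1. f -> v, k -> g, p -> b / V _ V: no change
2. f -> v, k -> g, s -> z, t -> d / V _ V: no change
3. 0 -> e / C _ C: inserts after position(s) 5, 8: fadiselopetovinezoed
surface: fadiselopetovinezoed

cell KEL=lu, TOR=ma, RANK=lu, MOD=ak:
underlying: fadislop-ir-guf-di-ez
1. f -> v, k -> g, p -> b / V _ V: fires at position(s) 8: fadislobirgufdiez
2. f -> v, k -> g, s -> z, t -> d / V _ V: no change
3. 0 -> e / C _ C: inserts after position(s) 5, 10, 13: fadiselobiregufediez
surface: fadiselobiregufediez

cell KEL=ne, TOR=du, RANK=mi, MOD=vo:
underlying: fadislop-az-fe-sun
1. f -> v, k -> g, p -> b / V _ V: fires at position(s) 8: fadislobazfesun
2. f -> v, k -> g, s -> z, t -> d / V _ V: fires at position(s) 13: fadislobazfezun
3. 0 -> e / C _ C: inserts after position(s) 5, 10: fadiselobazefezun
surface: fadiselobazefezun


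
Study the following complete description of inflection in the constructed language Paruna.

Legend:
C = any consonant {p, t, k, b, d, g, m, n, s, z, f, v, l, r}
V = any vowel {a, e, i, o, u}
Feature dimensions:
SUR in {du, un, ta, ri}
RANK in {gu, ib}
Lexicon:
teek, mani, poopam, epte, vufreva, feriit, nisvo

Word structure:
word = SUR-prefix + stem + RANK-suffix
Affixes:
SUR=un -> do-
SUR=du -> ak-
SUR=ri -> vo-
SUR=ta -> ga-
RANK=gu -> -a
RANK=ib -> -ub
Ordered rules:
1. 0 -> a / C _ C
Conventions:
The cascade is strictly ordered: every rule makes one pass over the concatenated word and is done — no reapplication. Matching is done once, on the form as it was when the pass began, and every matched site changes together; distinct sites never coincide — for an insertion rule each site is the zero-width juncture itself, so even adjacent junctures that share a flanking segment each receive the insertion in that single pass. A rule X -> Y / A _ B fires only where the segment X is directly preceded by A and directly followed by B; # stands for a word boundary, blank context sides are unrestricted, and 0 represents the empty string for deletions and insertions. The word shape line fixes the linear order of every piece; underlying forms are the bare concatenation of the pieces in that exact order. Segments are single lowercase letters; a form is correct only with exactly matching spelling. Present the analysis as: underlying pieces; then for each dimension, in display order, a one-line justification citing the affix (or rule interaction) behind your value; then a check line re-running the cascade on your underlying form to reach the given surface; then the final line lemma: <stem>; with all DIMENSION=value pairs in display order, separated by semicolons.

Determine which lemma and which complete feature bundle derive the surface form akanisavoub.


underlying: ak-nisvo-ub
SUR=du - signalled by the affix ak-
RANK=ib - signalled by the affix -ub
check: aknisvoub -> akanisavoub
lemma: nisvo; SUR=du; RANK=ib


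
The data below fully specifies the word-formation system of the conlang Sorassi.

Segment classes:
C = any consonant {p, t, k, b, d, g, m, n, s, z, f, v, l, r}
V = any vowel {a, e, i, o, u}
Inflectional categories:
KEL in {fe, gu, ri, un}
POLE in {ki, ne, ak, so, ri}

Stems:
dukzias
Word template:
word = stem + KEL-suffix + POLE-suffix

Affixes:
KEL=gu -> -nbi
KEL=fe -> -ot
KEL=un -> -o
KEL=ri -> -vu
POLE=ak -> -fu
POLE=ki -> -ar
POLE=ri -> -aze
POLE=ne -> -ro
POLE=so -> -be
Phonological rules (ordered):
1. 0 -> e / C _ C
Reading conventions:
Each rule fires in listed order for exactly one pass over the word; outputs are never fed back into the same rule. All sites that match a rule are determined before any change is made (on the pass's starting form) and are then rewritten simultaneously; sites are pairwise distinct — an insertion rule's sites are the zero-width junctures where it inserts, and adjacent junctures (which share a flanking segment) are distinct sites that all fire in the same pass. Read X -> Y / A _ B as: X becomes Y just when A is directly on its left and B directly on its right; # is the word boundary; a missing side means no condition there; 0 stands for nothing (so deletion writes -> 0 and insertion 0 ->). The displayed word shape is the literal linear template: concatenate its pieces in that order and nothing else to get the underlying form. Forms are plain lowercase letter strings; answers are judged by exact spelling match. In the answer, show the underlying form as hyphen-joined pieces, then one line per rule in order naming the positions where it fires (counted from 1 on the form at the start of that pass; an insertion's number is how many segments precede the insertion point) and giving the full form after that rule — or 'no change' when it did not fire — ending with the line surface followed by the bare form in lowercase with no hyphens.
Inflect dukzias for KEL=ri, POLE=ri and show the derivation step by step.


underlying: dukzias-vu-aze
1. 0 -> e / C _ C: inserts after position(s) 3, 7: dukeziasevuaze
surface: dukeziasevuaze


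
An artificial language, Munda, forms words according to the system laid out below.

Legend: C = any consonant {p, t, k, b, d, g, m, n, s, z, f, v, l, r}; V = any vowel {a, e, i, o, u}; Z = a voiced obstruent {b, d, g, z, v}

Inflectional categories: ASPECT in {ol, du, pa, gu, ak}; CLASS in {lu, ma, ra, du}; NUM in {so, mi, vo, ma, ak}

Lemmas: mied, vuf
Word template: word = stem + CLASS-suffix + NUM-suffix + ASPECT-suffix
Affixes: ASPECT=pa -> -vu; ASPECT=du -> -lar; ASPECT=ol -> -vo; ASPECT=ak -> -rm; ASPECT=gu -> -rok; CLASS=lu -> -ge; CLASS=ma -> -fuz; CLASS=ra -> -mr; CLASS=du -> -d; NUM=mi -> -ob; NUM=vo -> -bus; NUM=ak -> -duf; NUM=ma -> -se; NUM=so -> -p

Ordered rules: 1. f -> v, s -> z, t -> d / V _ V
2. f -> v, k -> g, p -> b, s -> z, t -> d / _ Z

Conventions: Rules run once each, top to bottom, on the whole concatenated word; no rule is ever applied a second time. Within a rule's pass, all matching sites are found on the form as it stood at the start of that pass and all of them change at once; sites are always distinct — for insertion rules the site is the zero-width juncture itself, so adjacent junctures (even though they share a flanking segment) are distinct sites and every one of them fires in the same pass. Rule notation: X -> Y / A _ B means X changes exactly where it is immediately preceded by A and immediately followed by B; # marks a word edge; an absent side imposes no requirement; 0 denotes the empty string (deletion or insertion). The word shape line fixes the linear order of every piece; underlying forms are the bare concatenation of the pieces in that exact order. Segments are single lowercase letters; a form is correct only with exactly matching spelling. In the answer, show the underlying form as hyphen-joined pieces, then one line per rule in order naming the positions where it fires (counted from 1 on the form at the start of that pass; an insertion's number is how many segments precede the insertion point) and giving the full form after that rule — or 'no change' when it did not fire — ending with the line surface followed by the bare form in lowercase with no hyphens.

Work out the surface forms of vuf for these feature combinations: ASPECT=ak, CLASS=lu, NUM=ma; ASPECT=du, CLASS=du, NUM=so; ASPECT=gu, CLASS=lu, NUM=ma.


cell ASPECT=ak, CLASS=lu, NUM=ma:
underlying: vuf-ge-se-rm
1. f -> v, s -> z, t -> d / V _ V: fires at position(s) 6: vufgezerm
2. f -> v, k -> g, p -> b, s -> z, t -> d / _ Z: fires at position(s) 3: vuvgezerm
surface: vuvgezerm

cell ASPECT=du, CLASS=du, NUM=so:
underlying: vuf-d-p-lar
1. f -> v, s -> z, t -> d / V _ V: no change
2. f -> v, k -> g, p -> b, s -> z, t -> d / _ Z: fires at position(s) 3: vuvdplar
surface: vuvdplar

cell ASPECT=gu, CLASS=lu, NUM=ma:
underlying: vuf-ge-se-rok
1. f -> v, s -> z, t -> d / V _ V: fires at position(s) 6: vufgezerok
2. f -> v, k -> g, p -> b, s -> z, t -> d / _ Z: fires at position(s) 3: vuvgezerok
surface: vuvgezerok


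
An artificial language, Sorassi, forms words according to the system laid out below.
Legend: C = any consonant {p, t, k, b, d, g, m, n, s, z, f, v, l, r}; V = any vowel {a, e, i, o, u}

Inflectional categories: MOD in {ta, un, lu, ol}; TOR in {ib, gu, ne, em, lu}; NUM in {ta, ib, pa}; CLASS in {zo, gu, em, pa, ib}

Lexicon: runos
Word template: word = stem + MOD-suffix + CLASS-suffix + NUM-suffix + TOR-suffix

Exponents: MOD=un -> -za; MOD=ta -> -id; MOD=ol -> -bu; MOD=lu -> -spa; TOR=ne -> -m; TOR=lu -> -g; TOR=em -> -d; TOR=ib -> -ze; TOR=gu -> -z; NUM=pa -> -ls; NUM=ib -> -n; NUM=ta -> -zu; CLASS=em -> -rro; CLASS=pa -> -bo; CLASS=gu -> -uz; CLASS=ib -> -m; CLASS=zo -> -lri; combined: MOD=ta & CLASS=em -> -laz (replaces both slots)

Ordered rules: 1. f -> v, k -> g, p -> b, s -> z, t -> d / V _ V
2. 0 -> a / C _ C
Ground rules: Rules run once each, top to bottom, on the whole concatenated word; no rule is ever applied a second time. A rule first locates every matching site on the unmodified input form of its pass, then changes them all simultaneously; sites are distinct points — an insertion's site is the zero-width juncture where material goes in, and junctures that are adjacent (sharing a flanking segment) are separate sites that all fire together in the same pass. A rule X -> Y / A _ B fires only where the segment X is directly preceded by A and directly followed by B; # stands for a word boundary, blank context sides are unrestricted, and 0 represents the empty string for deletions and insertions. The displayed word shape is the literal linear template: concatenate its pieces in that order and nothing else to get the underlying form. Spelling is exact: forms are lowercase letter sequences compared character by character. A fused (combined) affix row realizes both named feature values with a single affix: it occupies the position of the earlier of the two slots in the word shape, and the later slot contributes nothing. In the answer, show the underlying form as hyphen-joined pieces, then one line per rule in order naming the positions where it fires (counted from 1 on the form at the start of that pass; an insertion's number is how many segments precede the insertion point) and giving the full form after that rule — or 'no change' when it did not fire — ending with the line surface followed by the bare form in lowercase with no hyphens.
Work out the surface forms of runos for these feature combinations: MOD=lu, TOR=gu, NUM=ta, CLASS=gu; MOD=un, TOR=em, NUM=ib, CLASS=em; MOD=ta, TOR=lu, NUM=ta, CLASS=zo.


cell MOD=lu, TOR=gu, NUM=ta, CLASS=gu:
underlying: runos-spa-uz-zu-z
1. f -> v, k -> g, p -> b, s -> z, t -> d / V _ V: no change
2. 0 -> a / C _ C: inserts after position(s) 5, 6, 10: runosasapauzazuz
surface: runosasapauzazuz

cell MOD=un, TOR=em, NUM=ib, CLASS=em:
underlying: runos-za-rro-n-d
1. f -> v, k -> g, p -> b, s -> z, t -> d / V _ V: no change
2. 0 -> a / C _ C: inserts after position(s) 5, 8, 11: runosazararonad
surface: runosazararonad

cell MOD=ta, TOR=lu, NUM=ta, CLASS=zo:
underlying: runos-id-lri-zu-g
1. f -> v, k -> g, p -> b, s -> z, t -> d / V _ V: fires at position(s) 5: runozidlrizug
2. 0 -> a / C _ C: inserts after position(s) 7, 8: runozidalarizug
surface: runozidalarizug
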